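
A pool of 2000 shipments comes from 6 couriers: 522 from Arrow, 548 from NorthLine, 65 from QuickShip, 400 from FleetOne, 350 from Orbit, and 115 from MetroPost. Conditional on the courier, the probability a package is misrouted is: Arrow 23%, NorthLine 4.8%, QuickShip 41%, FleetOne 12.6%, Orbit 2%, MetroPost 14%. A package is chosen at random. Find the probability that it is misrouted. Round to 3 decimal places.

0.123

Unnormalized posteriors (prior × likelihood):
  Arrow: 0.261 × 0.23 = 0.06003
  NorthLine: 0.274 × 0.048 = 0.013152
  QuickShip: 0.0325 × 0.41 = 0.013325
  FleetOne: 0.2 × 0.126 = 0.0252
  Orbit: 0.175 × 0.02 = 0.0035
  MetroPost: 0.0575 × 0.14 = 0.00805
P(misrouted) = 0.06003 + 0.013152 + 0.013325 + 0.0252 + 0.0035 + 0.00805 = 0.123257 → 0.123.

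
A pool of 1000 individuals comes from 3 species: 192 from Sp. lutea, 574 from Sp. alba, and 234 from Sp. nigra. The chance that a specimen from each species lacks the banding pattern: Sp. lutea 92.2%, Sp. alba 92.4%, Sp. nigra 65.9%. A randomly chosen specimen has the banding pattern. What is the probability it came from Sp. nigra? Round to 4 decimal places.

Taking complements, P(banded | each) = Sp. lutea 0.078, Sp. alba 0.076, Sp. nigra 0.341.
Prior × likelihood for each hypothesis:
  Sp. lutea: 0.192 × 0.078 = 0.014976
  Sp. alba: 0.574 × 0.076 = 0.043624
  Sp. nigra: 0.234 × 0.341 = 0.079794
Sum = 0.138394.
P(Sp. nigra | evidence) = 0.079794 / 0.138394 ≈ 0.5766.

0.5766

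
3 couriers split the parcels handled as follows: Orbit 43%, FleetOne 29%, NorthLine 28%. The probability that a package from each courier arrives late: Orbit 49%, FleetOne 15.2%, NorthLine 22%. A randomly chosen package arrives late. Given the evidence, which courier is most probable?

Compute prior × likelihood for every hypothesis:
  Orbit: 0.43 × 0.49 = 0.2107
  FleetOne: 0.29 × 0.152 = 0.04408
  NorthLine: 0.28 × 0.22 = 0.0616
Normalizing constant = 0.31638.
Largest term belongs to Orbit, so Orbit is most probable.

Orbit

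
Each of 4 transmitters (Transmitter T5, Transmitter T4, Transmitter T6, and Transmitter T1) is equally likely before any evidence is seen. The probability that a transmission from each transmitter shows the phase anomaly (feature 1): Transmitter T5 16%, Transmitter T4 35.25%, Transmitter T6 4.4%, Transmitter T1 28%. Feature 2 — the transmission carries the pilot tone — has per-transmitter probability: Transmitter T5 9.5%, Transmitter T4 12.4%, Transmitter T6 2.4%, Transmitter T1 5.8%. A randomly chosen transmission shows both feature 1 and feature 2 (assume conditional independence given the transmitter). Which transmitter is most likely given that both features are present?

Since the prior is uniform, the posterior is proportional to the likelihood:
  Transmitter T5: 0.16 × 0.095 = 0.0152
  Transmitter T4: 0.3525 × 0.124 = 0.04371
  Transmitter T6: 0.044 × 0.024 = 0.001056
  Transmitter T1: 0.28 × 0.058 = 0.01624
Total = 0.076206.
Largest term belongs to Transmitter T4, so Transmitter T4 is most probable.

Transmitter T4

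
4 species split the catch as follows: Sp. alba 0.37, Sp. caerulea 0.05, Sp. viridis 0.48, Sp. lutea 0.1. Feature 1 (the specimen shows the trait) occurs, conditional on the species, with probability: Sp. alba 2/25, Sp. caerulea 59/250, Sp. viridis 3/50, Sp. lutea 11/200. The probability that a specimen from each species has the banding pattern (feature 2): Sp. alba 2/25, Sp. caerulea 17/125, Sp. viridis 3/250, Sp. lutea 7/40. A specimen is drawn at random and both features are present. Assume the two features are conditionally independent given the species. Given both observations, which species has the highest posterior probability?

Sp. alba

By Bayes' rule, posterior ∝ prior × likelihood:
  Sp. alba: 0.37 × 0.08 × 0.08 = 0.002368
  Sp. caerulea: 0.05 × 0.236 × 0.136 = 0.0016048
  Sp. viridis: 0.48 × 0.06 × 0.012 = 0.0003456
  Sp. lutea: 0.1 × 0.055 × 0.175 = 0.0009625
Sum = 0.0052809.
Largest term belongs to Sp. alba, so Sp. alba is most probable.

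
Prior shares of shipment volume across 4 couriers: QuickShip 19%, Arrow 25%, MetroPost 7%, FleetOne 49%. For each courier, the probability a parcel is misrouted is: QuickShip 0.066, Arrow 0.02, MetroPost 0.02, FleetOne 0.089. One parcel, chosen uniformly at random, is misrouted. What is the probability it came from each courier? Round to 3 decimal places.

Prior × likelihood for each hypothesis:
  QuickShip: 0.19 × 0.066 = 0.01254
  Arrow: 0.25 × 0.02 = 0.005
  MetroPost: 0.07 × 0.02 = 0.0014
  FleetOne: 0.49 × 0.089 = 0.04361
Normalizing constant = 0.06255.
P(QuickShip | misrouted) = 0.01254/0.06255 ≈ 0.200
P(Arrow | misrouted) = 0.005/0.06255 ≈ 0.080
P(MetroPost | misrouted) = 0.0014/0.06255 ≈ 0.022
P(FleetOne | misrouted) = 0.04361/0.06255 ≈ 0.697

QuickShip 0.200, Arrow 0.080, MetroPost 0.022, FleetOne 0.697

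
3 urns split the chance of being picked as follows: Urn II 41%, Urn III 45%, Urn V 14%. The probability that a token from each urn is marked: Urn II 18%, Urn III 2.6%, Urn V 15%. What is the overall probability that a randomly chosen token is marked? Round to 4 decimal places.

0.1065

Prior × likelihood for each hypothesis:
  Urn II: 0.41 × 0.18 = 0.0738
  Urn III: 0.45 × 0.026 = 0.0117
  Urn V: 0.14 × 0.15 = 0.021
P(marked) = 0.0738 + 0.0117 + 0.021 = 0.1065 → 0.1065.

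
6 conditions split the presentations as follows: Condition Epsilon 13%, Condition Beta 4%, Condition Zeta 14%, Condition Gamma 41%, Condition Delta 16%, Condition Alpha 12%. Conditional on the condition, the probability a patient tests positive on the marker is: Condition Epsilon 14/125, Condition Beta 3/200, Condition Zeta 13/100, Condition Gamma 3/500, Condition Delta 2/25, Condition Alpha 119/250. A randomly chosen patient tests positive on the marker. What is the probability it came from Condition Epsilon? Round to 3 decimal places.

By Bayes' rule, posterior ∝ prior × likelihood:
  Condition Epsilon: 0.13 × 0.112 = 0.01456
  Condition Beta: 0.04 × 0.015 = 0.0006
  Condition Zeta: 0.14 × 0.13 = 0.0182
  Condition Gamma: 0.41 × 0.006 = 0.00246
  Condition Delta: 0.16 × 0.08 = 0.0128
  Condition Alpha: 0.12 × 0.476 = 0.05712
Normalizing constant = 0.10574.
P(Condition Epsilon | evidence) = 0.01456 / 0.10574 ≈ 0.138.

0.138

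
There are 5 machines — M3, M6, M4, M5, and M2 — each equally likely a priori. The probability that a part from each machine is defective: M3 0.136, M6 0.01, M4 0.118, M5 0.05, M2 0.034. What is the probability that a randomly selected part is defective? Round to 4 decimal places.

0.0696

Since the prior is uniform, the posterior is proportional to the likelihood:
  M3: 0.136
  M6: 0.01
  M4: 0.118
  M5: 0.05
  M2: 0.034
P(defective) = (1/5) × (0.136 + 0.01 + 0.118 + 0.05 + 0.034) = 0.348/5 ≈ 0.0696.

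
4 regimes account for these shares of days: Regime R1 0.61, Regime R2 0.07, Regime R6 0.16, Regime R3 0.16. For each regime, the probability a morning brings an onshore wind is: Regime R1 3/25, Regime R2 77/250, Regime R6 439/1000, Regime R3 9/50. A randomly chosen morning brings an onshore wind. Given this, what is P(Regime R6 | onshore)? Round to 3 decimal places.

Prior × likelihood for each hypothesis:
  Regime R1: 0.61 × 0.12 = 0.0732
  Regime R2: 0.07 × 0.308 = 0.02156
  Regime R6: 0.16 × 0.439 = 0.07024
  Regime R3: 0.16 × 0.18 = 0.0288
Total = 0.1938.
P(Regime R6 | evidence) = 0.07024 / 0.1938 ≈ 0.362.

0.362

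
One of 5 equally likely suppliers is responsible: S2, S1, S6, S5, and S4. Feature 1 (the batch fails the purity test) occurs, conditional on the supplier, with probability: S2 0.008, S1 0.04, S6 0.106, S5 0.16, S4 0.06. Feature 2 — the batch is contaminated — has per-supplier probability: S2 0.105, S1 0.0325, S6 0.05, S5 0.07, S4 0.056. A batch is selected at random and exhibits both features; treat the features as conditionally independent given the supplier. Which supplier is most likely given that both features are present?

S5

Since the prior is uniform, the posterior is proportional to the likelihood:
  S2: 0.008 × 0.105 = 0.00084
  S1: 0.04 × 0.0325 = 0.0013
  S6: 0.106 × 0.05 = 0.0053
  S5: 0.16 × 0.07 = 0.0112
  S4: 0.06 × 0.056 = 0.00336
Sum = 0.022.
Largest term belongs to S5, so S5 is most probable.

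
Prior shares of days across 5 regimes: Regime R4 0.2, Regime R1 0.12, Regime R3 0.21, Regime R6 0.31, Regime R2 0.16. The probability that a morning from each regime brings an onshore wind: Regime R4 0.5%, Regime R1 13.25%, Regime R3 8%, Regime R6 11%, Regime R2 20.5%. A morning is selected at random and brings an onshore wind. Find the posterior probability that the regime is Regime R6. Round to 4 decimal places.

0.3390

By Bayes' rule, posterior ∝ prior × likelihood:
  Regime R4: 0.2 × 0.005 = 0.001
  Regime R1: 0.12 × 0.1325 = 0.0159
  Regime R3: 0.21 × 0.08 = 0.0168
  Regime R6: 0.31 × 0.11 = 0.0341
  Regime R2: 0.16 × 0.205 = 0.0328
Normalizing constant = 0.1006.
P(Regime R6 | evidence) = 0.0341 / 0.1006 ≈ 0.3390.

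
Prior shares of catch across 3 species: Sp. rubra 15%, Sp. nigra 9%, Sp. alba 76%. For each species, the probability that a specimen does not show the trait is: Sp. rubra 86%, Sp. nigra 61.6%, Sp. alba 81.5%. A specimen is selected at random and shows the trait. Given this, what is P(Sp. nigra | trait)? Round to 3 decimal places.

Taking complements, P(trait | each) = Sp. rubra 0.14, Sp. nigra 0.384, Sp. alba 0.185.
Compute prior × likelihood for every hypothesis:
  Sp. rubra: 0.15 × 0.14 = 0.021
  Sp. nigra: 0.09 × 0.384 = 0.03456
  Sp. alba: 0.76 × 0.185 = 0.1406
Normalizing constant = 0.19616.
P(Sp. nigra | evidence) = 0.03456 / 0.19616 ≈ 0.176.

0.176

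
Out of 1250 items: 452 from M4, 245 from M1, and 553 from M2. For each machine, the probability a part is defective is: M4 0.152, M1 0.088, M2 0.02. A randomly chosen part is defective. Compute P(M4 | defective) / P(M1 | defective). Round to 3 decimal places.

By Bayes' rule, posterior ∝ prior × likelihood:
  M4: 0.3616 × 0.152 = 0.0549632
  M1: 0.196 × 0.088 = 0.017248
  M2: 0.4424 × 0.02 = 0.008848
Normalizing constant = 0.0810592.
The ratio is 0.0549632 / 0.017248 (the normalizer cancels) = 3.187.

3.187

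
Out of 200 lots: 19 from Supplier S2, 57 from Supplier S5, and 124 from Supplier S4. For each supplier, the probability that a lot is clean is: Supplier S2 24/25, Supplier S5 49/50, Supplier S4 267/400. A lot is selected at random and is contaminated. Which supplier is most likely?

Supplier S4

Taking complements, P(contaminated | each) = Supplier S2 0.04, Supplier S5 0.02, Supplier S4 0.3325.
Prior × likelihood for each hypothesis:
  Supplier S2: 0.095 × 0.04 = 0.0038
  Supplier S5: 0.285 × 0.02 = 0.0057
  Supplier S4: 0.62 × 0.3325 = 0.20615
Normalizing constant = 0.21565.
Largest term belongs to Supplier S4, so Supplier S4 is most probable.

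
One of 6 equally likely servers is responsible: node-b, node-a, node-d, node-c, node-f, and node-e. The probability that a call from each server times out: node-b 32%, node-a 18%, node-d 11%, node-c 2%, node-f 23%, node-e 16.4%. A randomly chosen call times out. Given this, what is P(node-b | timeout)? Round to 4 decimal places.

Since the prior is uniform, the posterior is proportional to the likelihood:
  node-b: 0.32
  node-a: 0.18
  node-d: 0.11
  node-c: 0.02
  node-f: 0.23
  node-e: 0.164
Total = 1.024.
P(node-b | evidence) = 0.32 / 1.024 ≈ 0.3125.

0.3125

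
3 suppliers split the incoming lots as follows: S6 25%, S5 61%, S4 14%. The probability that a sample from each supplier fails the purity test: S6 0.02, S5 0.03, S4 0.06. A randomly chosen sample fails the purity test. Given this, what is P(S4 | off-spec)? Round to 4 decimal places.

Compute prior × likelihood for every hypothesis:
  S6: 0.25 × 0.02 = 0.005
  S5: 0.61 × 0.03 = 0.0183
  S4: 0.14 × 0.06 = 0.0084
Sum = 0.0317.
P(S4 | evidence) = 0.0084 / 0.0317 ≈ 0.2650.

0.2650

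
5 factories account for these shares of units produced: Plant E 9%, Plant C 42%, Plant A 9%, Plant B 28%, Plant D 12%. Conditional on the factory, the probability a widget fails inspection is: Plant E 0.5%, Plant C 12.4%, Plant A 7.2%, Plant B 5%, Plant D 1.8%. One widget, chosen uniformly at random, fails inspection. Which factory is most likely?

Compute prior × likelihood for every hypothesis:
  Plant E: 0.09 × 0.005 = 0.00045
  Plant C: 0.42 × 0.124 = 0.05208
  Plant A: 0.09 × 0.072 = 0.00648
  Plant B: 0.28 × 0.05 = 0.014
  Plant D: 0.12 × 0.018 = 0.00216
Normalizing constant = 0.07517.
Largest term belongs to Plant C, so Plant C is most probable.

Plant C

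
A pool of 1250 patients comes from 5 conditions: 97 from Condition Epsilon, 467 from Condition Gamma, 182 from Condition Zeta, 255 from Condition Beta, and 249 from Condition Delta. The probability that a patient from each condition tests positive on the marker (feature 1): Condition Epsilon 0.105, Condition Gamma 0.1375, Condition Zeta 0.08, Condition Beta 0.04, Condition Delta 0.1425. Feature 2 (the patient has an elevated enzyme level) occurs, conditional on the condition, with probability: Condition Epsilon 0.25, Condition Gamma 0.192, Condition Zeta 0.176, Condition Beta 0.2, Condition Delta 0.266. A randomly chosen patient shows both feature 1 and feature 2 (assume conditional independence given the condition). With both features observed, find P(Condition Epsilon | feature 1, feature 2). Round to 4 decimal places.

0.0881

Compute prior × likelihood for every hypothesis:
  Condition Epsilon: 0.0776 × 0.105 × 0.25 = 0.002037
  Condition Gamma: 0.3736 × 0.1375 × 0.192 = 0.00986304
  Condition Zeta: 0.1456 × 0.08 × 0.176 = 0.002050048
  Condition Beta: 0.204 × 0.04 × 0.2 = 0.001632
  Condition Delta: 0.1992 × 0.1425 × 0.266 = 0.007550676
Total = 0.023132764.
P(Condition Epsilon | evidence) = 0.002037 / 0.023132764 ≈ 0.0881.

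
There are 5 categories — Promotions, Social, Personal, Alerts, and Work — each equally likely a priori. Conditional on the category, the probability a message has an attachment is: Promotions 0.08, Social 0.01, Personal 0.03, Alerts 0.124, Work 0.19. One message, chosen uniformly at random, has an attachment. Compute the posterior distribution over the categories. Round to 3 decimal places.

Promotions 0.184, Social 0.023, Personal 0.069, Alerts 0.286, Work 0.438

With a uniform prior (1/5 each), posterior ∝ likelihood:
  Promotions: 0.08
  Social: 0.01
  Personal: 0.03
  Alerts: 0.124
  Work: 0.19
Normalizing constant = 0.434.
P(Promotions | attachment) = 0.08/0.434 ≈ 0.184
P(Social | attachment) = 0.01/0.434 ≈ 0.023
P(Personal | attachment) = 0.03/0.434 ≈ 0.069
P(Alerts | attachment) = 0.124/0.434 ≈ 0.286
P(Work | attachment) = 0.19/0.434 ≈ 0.438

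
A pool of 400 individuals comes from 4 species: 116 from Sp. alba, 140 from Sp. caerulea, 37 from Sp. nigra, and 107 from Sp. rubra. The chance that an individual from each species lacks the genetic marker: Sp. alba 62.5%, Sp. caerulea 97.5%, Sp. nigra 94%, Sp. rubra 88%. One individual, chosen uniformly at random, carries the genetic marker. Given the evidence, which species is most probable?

Taking complements, P(marker | each) = Sp. alba 0.375, Sp. caerulea 0.025, Sp. nigra 0.06, Sp. rubra 0.12.
By Bayes' rule, posterior ∝ prior × likelihood:
  Sp. alba: 0.29 × 0.375 = 0.10875
  Sp. caerulea: 0.35 × 0.025 = 0.00875
  Sp. nigra: 0.0925 × 0.06 = 0.00555
  Sp. rubra: 0.2675 × 0.12 = 0.0321
Total = 0.15515.
Largest term belongs to Sp. alba, so Sp. alba is most probable.

Sp. alba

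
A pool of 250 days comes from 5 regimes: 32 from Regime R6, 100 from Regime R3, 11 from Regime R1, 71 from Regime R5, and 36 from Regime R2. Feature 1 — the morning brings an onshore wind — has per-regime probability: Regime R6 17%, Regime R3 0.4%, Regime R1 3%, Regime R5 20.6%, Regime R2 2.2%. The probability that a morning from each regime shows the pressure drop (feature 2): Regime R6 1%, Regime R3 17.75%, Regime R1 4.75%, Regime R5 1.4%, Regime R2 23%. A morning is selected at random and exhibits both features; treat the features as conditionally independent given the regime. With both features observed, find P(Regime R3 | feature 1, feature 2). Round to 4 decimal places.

Compute prior × likelihood for every hypothesis:
  Regime R6: 0.128 × 0.17 × 0.01 = 0.0002176
  Regime R3: 0.4 × 0.004 × 0.1775 = 0.000284
  Regime R1: 0.044 × 0.03 × 0.0475 = 0.0000627
  Regime R5: 0.284 × 0.206 × 0.014 = 0.000819056
  Regime R2: 0.144 × 0.022 × 0.23 = 0.00072864
Normalizing constant = 0.002111996.
P(Regime R3 | evidence) = 0.000284 / 0.002111996 ≈ 0.1345.

0.1345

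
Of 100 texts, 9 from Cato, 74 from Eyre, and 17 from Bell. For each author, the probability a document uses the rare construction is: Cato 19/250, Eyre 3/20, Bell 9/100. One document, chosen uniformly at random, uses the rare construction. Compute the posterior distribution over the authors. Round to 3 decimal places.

Unnormalized posteriors (prior × likelihood):
  Cato: 0.09 × 0.076 = 0.00684
  Eyre: 0.74 × 0.15 = 0.111
  Bell: 0.17 × 0.09 = 0.0153
Total = 0.13314.
P(Cato | rare-form) = 0.00684/0.13314 ≈ 0.051
P(Eyre | rare-form) = 0.111/0.13314 ≈ 0.834
P(Bell | rare-form) = 0.0153/0.13314 ≈ 0.115

Cato 0.051, Eyre 0.834, Bell 0.115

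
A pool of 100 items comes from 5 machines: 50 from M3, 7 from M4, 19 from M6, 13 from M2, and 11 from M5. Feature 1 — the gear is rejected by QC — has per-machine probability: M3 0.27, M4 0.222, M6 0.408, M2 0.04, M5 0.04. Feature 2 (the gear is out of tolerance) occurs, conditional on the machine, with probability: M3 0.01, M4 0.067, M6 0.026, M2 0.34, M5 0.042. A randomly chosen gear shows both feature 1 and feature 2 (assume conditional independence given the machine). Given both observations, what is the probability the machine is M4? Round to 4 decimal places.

Compute prior × likelihood for every hypothesis:
  M3: 0.5 × 0.27 × 0.01 = 0.00135
  M4: 0.07 × 0.222 × 0.067 = 0.00104118
  M6: 0.19 × 0.408 × 0.026 = 0.00201552
  M2: 0.13 × 0.04 × 0.34 = 0.001768
  M5: 0.11 × 0.04 × 0.042 = 0.0001848
Normalizing constant = 0.0063595.
P(M4 | evidence) = 0.00104118 / 0.0063595 ≈ 0.1637.

0.1637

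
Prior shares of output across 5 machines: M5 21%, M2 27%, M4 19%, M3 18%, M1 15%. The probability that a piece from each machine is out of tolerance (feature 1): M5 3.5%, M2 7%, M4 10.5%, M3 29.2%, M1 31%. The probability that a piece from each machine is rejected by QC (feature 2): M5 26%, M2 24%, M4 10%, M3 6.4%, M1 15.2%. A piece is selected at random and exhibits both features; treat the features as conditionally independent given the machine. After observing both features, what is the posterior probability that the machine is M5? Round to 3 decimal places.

0.101

Compute prior × likelihood for every hypothesis:
  M5: 0.21 × 0.035 × 0.26 = 0.001911
  M2: 0.27 × 0.07 × 0.24 = 0.004536
  M4: 0.19 × 0.105 × 0.1 = 0.001995
  M3: 0.18 × 0.292 × 0.064 = 0.00336384
  M1: 0.15 × 0.31 × 0.152 = 0.007068
Total = 0.01887384.
P(M5 | evidence) = 0.001911 / 0.01887384 ≈ 0.101.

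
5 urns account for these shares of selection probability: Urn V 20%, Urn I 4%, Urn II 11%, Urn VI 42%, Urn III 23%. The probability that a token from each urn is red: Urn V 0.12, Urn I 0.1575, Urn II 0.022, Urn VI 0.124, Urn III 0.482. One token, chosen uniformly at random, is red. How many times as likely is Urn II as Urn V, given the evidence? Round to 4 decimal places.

Unnormalized posteriors (prior × likelihood):
  Urn V: 0.2 × 0.12 = 0.024
  Urn I: 0.04 × 0.1575 = 0.0063
  Urn II: 0.11 × 0.022 = 0.00242
  Urn VI: 0.42 × 0.124 = 0.05208
  Urn III: 0.23 × 0.482 = 0.11086
Sum = 0.19566.
The ratio is 0.00242 / 0.024 (the normalizer cancels) = 0.1008.

0.1008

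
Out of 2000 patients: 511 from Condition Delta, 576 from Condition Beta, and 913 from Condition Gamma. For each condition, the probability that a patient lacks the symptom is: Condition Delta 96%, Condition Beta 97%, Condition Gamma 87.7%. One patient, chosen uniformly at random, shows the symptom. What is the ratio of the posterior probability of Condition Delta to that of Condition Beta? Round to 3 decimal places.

Taking complements, P(symptomatic | each) = Condition Delta 0.04, Condition Beta 0.03, Condition Gamma 0.123.
Prior × likelihood for each hypothesis:
  Condition Delta: 0.2555 × 0.04 = 0.01022
  Condition Beta: 0.288 × 0.03 = 0.00864
  Condition Gamma: 0.4565 × 0.123 = 0.0561495
Total = 0.0750095.
The ratio is 0.01022 / 0.00864 (the normalizer cancels) = 1.183.

1.183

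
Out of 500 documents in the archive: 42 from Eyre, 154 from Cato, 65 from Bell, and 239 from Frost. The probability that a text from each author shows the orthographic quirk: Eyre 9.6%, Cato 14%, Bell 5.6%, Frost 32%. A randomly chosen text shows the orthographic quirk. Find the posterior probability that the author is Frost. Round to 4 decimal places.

0.7235

Unnormalized posteriors (prior × likelihood):
  Eyre: 0.084 × 0.096 = 0.008064
  Cato: 0.308 × 0.14 = 0.04312
  Bell: 0.13 × 0.056 = 0.00728
  Frost: 0.478 × 0.32 = 0.15296
Normalizing constant = 0.211424.
P(Frost | evidence) = 0.15296 / 0.211424 ≈ 0.7235.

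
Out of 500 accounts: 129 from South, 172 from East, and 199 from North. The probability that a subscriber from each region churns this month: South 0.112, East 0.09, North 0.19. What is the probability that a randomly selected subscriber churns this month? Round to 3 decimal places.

0.135

Compute prior × likelihood for every hypothesis:
  South: 0.258 × 0.112 = 0.028896
  East: 0.344 × 0.09 = 0.03096
  North: 0.398 × 0.19 = 0.07562
P(churn) = 0.028896 + 0.03096 + 0.07562 = 0.135476 → 0.135.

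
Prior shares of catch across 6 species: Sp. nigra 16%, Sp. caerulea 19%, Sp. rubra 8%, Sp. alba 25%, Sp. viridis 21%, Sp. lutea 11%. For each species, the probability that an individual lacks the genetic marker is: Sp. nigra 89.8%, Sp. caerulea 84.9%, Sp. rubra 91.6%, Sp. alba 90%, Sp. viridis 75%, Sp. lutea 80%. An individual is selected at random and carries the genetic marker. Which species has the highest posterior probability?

Taking complements, P(marker | each) = Sp. nigra 0.102, Sp. caerulea 0.151, Sp. rubra 0.084, Sp. alba 0.1, Sp. viridis 0.25, Sp. lutea 0.2.
Unnormalized posteriors (prior × likelihood):
  Sp. nigra: 0.16 × 0.102 = 0.01632
  Sp. caerulea: 0.19 × 0.151 = 0.02869
  Sp. rubra: 0.08 × 0.084 = 0.00672
  Sp. alba: 0.25 × 0.1 = 0.025
  Sp. viridis: 0.21 × 0.25 = 0.0525
  Sp. lutea: 0.11 × 0.2 = 0.022
Sum = 0.15123.
Largest term belongs to Sp. viridis, so Sp. viridis is most probable.

Sp. viridis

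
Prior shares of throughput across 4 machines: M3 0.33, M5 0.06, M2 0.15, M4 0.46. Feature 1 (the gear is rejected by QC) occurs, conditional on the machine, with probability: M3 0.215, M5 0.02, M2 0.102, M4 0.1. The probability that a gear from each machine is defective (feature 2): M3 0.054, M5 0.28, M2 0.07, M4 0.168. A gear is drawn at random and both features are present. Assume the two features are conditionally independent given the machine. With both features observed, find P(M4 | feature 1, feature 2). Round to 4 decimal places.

Unnormalized posteriors (prior × likelihood):
  M3: 0.33 × 0.215 × 0.054 = 0.0038313
  M5: 0.06 × 0.02 × 0.28 = 0.000336
  M2: 0.15 × 0.102 × 0.07 = 0.001071
  M4: 0.46 × 0.1 × 0.168 = 0.007728
Normalizing constant = 0.0129663.
P(M4 | evidence) = 0.007728 / 0.0129663 ≈ 0.5960.

0.5960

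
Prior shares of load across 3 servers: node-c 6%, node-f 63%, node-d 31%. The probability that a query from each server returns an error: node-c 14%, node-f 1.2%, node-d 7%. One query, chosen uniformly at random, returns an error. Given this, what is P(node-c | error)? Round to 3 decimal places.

Unnormalized posteriors (prior × likelihood):
  node-c: 0.06 × 0.14 = 0.0084
  node-f: 0.63 × 0.012 = 0.00756
  node-d: 0.31 × 0.07 = 0.0217
Total = 0.03766.
P(node-c | evidence) = 0.0084 / 0.03766 ≈ 0.223.

0.223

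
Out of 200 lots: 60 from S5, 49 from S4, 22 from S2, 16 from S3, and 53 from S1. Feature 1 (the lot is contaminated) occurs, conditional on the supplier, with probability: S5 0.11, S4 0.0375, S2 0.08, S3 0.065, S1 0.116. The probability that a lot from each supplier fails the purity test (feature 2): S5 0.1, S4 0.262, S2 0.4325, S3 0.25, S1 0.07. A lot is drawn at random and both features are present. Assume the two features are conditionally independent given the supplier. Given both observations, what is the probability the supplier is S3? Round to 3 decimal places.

0.100

Unnormalized posteriors (prior × likelihood):
  S5: 0.3 × 0.11 × 0.1 = 0.0033
  S4: 0.245 × 0.0375 × 0.262 = 0.002407125
  S2: 0.11 × 0.08 × 0.4325 = 0.003806
  S3: 0.08 × 0.065 × 0.25 = 0.0013
  S1: 0.265 × 0.116 × 0.07 = 0.0021518
Total = 0.012964925.
P(S3 | evidence) = 0.0013 / 0.012964925 ≈ 0.100.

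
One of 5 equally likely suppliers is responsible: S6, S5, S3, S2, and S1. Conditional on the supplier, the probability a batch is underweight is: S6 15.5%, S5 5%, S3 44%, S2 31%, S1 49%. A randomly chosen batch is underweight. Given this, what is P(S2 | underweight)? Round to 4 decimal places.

With a uniform prior (1/5 each), posterior ∝ likelihood:
  S6: 0.155
  S5: 0.05
  S3: 0.44
  S2: 0.31
  S1: 0.49
Sum = 1.445.
P(S2 | evidence) = 0.31 / 1.445 ≈ 0.2145.

0.2145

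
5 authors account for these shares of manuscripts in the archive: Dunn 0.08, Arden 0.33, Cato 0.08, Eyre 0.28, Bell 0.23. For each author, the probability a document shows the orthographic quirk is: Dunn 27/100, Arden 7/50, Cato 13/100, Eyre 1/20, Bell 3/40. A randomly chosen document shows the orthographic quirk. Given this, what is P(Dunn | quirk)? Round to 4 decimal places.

0.1974

By Bayes' rule, posterior ∝ prior × likelihood:
  Dunn: 0.08 × 0.27 = 0.0216
  Arden: 0.33 × 0.14 = 0.0462
  Cato: 0.08 × 0.13 = 0.0104
  Eyre: 0.28 × 0.05 = 0.014
  Bell: 0.23 × 0.075 = 0.01725
Sum = 0.10945.
P(Dunn | evidence) = 0.0216 / 0.10945 ≈ 0.1974.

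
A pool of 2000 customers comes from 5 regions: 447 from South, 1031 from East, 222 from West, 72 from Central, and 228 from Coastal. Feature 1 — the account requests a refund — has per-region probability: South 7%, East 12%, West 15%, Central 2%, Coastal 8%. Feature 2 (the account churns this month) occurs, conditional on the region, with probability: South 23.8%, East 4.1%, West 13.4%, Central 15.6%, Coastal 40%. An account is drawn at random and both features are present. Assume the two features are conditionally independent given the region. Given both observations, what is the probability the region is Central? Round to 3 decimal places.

Compute prior × likelihood for every hypothesis:
  South: 0.2235 × 0.07 × 0.238 = 0.00372351
  East: 0.5155 × 0.12 × 0.041 = 0.00253626
  West: 0.111 × 0.15 × 0.134 = 0.0022311
  Central: 0.036 × 0.02 × 0.156 = 0.00011232
  Coastal: 0.114 × 0.08 × 0.4 = 0.003648
Sum = 0.01225119.
P(Central | evidence) = 0.00011232 / 0.01225119 ≈ 0.009.

0.009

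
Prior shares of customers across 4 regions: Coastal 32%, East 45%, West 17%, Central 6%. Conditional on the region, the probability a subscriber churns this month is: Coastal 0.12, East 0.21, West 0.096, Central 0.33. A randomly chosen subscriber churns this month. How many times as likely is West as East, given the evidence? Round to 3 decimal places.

Prior × likelihood for each hypothesis:
  Coastal: 0.32 × 0.12 = 0.0384
  East: 0.45 × 0.21 = 0.0945
  West: 0.17 × 0.096 = 0.01632
  Central: 0.06 × 0.33 = 0.0198
Sum = 0.16902.
The ratio is 0.01632 / 0.0945 (the normalizer cancels) = 0.173.

0.173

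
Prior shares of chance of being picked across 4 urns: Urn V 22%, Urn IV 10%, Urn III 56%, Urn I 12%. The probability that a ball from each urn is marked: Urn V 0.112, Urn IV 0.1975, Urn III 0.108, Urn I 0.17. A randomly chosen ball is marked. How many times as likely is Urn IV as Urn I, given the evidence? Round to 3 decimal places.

0.968

Compute prior × likelihood for every hypothesis:
  Urn V: 0.22 × 0.112 = 0.02464
  Urn IV: 0.1 × 0.1975 = 0.01975
  Urn III: 0.56 × 0.108 = 0.06048
  Urn I: 0.12 × 0.17 = 0.0204
Total = 0.12527.
The ratio is 0.01975 / 0.0204 (the normalizer cancels) = 0.968.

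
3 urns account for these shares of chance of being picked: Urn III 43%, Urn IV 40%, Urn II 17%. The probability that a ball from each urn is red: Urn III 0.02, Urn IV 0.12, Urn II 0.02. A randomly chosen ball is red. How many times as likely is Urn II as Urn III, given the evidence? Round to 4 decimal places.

Prior × likelihood for each hypothesis:
  Urn III: 0.43 × 0.02 = 0.0086
  Urn IV: 0.4 × 0.12 = 0.048
  Urn II: 0.17 × 0.02 = 0.0034
Sum = 0.06.
The ratio is 0.0034 / 0.0086 (the normalizer cancels) = 0.3953.

0.3953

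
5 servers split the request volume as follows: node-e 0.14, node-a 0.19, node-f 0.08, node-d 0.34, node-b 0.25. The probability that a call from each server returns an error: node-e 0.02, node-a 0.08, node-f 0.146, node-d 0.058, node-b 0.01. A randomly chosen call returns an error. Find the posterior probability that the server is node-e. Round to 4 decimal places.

By Bayes' rule, posterior ∝ prior × likelihood:
  node-e: 0.14 × 0.02 = 0.0028
  node-a: 0.19 × 0.08 = 0.0152
  node-f: 0.08 × 0.146 = 0.01168
  node-d: 0.34 × 0.058 = 0.01972
  node-b: 0.25 × 0.01 = 0.0025
Sum = 0.0519.
P(node-e | evidence) = 0.0028 / 0.0519 ≈ 0.0539.

0.0539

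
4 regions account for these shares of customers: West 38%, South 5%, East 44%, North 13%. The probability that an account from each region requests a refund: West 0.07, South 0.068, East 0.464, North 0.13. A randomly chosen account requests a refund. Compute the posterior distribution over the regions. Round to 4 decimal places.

Compute prior × likelihood for every hypothesis:
  West: 0.38 × 0.07 = 0.0266
  South: 0.05 × 0.068 = 0.0034
  East: 0.44 × 0.464 = 0.20416
  North: 0.13 × 0.13 = 0.0169
Normalizing constant = 0.25106.
P(West | refund) = 0.0266/0.25106 ≈ 0.1060
P(South | refund) = 0.0034/0.25106 ≈ 0.0135
P(East | refund) = 0.20416/0.25106 ≈ 0.8132
P(North | refund) = 0.0169/0.25106 ≈ 0.0673

West 0.1060, South 0.0135, East 0.8132, North 0.0673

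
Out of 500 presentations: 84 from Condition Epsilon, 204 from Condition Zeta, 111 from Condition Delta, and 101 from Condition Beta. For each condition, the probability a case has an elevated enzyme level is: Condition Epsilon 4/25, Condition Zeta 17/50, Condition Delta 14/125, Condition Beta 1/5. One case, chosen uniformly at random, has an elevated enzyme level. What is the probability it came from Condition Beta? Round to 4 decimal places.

By Bayes' rule, posterior ∝ prior × likelihood:
  Condition Epsilon: 0.168 × 0.16 = 0.02688
  Condition Zeta: 0.408 × 0.34 = 0.13872
  Condition Delta: 0.222 × 0.112 = 0.024864
  Condition Beta: 0.202 × 0.2 = 0.0404
Sum = 0.230864.
P(Condition Beta | evidence) = 0.0404 / 0.230864 ≈ 0.1750.

0.1750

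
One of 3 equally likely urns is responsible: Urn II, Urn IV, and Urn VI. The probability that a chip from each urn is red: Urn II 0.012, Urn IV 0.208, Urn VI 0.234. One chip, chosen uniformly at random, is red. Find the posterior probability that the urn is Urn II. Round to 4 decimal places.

0.0264

Since the prior is uniform, the posterior is proportional to the likelihood:
  Urn II: 0.012
  Urn IV: 0.208
  Urn VI: 0.234
Sum = 0.454.
P(Urn II | evidence) = 0.012 / 0.454 ≈ 0.0264.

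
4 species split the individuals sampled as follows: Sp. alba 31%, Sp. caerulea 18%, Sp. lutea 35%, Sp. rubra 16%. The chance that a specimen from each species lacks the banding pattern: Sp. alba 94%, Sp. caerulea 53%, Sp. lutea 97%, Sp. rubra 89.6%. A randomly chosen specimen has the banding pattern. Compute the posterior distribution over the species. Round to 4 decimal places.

Taking complements, P(banded | each) = Sp. alba 0.06, Sp. caerulea 0.47, Sp. lutea 0.03, Sp. rubra 0.104.
Prior × likelihood for each hypothesis:
  Sp. alba: 0.31 × 0.06 = 0.0186
  Sp. caerulea: 0.18 × 0.47 = 0.0846
  Sp. lutea: 0.35 × 0.03 = 0.0105
  Sp. rubra: 0.16 × 0.104 = 0.01664
Normalizing constant = 0.13034.
P(Sp. alba | banded) = 0.0186/0.13034 ≈ 0.1427
P(Sp. caerulea | banded) = 0.0846/0.13034 ≈ 0.6491
P(Sp. lutea | banded) = 0.0105/0.13034 ≈ 0.0806
P(Sp. rubra | banded) = 0.01664/0.13034 ≈ 0.1277
(Check: 0.1427+0.6491+0.0806+0.1277 = 1.0001.)

Sp. alba 0.1427, Sp. caerulea 0.6491, Sp. lutea 0.0806, Sp. rubra 0.1277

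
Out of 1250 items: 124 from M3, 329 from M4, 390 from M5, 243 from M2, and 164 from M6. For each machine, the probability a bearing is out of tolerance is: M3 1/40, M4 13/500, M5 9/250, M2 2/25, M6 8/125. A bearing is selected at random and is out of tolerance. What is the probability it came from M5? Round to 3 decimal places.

0.252

By Bayes' rule, posterior ∝ prior × likelihood:
  M3: 0.0992 × 0.025 = 0.00248
  M4: 0.2632 × 0.026 = 0.0068432
  M5: 0.312 × 0.036 = 0.011232
  M2: 0.1944 × 0.08 = 0.015552
  M6: 0.1312 × 0.064 = 0.0083968
Total = 0.044504.
P(M5 | evidence) = 0.011232 / 0.044504 ≈ 0.252.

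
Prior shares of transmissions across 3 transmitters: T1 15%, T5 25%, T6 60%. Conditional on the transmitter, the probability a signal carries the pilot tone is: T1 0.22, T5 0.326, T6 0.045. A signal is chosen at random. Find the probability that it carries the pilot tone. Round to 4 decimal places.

0.1415

Compute prior × likelihood for every hypothesis:
  T1: 0.15 × 0.22 = 0.033
  T5: 0.25 × 0.326 = 0.0815
  T6: 0.6 × 0.045 = 0.027
P(pilot) = 0.033 + 0.0815 + 0.027 = 0.1415 → 0.1415.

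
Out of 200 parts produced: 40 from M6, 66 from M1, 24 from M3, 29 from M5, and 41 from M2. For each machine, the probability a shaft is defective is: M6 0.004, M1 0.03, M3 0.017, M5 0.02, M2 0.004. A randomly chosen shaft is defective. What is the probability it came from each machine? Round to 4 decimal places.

Prior × likelihood for each hypothesis:
  M6: 0.2 × 0.004 = 0.0008
  M1: 0.33 × 0.03 = 0.0099
  M3: 0.12 × 0.017 = 0.00204
  M5: 0.145 × 0.02 = 0.0029
  M2: 0.205 × 0.004 = 0.00082
Sum = 0.01646.
P(M6 | defective) = 0.0008/0.01646 ≈ 0.0486
P(M1 | defective) = 0.0099/0.01646 ≈ 0.6015
P(M3 | defective) = 0.00204/0.01646 ≈ 0.1239
P(M5 | defective) = 0.0029/0.01646 ≈ 0.1762
P(M2 | defective) = 0.00082/0.01646 ≈ 0.0498

M6 0.0486, M1 0.6015, M3 0.1239, M5 0.1762, M2 0.0498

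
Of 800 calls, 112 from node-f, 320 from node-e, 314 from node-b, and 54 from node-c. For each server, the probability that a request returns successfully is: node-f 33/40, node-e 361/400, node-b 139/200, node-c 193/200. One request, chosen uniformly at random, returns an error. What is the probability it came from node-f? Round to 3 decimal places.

Taking complements, P(error | each) = node-f 0.175, node-e 0.0975, node-b 0.305, node-c 0.035.
Compute prior × likelihood for every hypothesis:
  node-f: 0.14 × 0.175 = 0.0245
  node-e: 0.4 × 0.0975 = 0.039
  node-b: 0.3925 × 0.305 = 0.1197125
  node-c: 0.0675 × 0.035 = 0.0023625
Normalizing constant = 0.185575.
P(node-f | evidence) = 0.0245 / 0.185575 ≈ 0.132.

0.132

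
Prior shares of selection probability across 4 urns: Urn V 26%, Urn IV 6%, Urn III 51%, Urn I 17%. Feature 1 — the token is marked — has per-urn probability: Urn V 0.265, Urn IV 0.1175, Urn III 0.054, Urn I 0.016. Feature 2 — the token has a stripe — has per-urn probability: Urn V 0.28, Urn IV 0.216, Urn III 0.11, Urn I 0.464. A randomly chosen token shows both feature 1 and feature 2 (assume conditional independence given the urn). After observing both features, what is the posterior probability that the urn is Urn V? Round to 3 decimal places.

0.768

By Bayes' rule, posterior ∝ prior × likelihood:
  Urn V: 0.26 × 0.265 × 0.28 = 0.019292
  Urn IV: 0.06 × 0.1175 × 0.216 = 0.0015228
  Urn III: 0.51 × 0.054 × 0.11 = 0.0030294
  Urn I: 0.17 × 0.016 × 0.464 = 0.00126208
Normalizing constant = 0.02510628.
P(Urn V | evidence) = 0.019292 / 0.02510628 ≈ 0.768.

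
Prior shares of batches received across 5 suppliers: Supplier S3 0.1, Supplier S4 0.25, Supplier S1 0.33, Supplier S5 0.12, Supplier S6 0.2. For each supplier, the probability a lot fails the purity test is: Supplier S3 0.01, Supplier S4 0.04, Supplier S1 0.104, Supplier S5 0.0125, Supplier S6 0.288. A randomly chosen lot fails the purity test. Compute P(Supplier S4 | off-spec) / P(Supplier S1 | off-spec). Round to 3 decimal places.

0.291

Unnormalized posteriors (prior × likelihood):
  Supplier S3: 0.1 × 0.01 = 0.001
  Supplier S4: 0.25 × 0.04 = 0.01
  Supplier S1: 0.33 × 0.104 = 0.03432
  Supplier S5: 0.12 × 0.0125 = 0.0015
  Supplier S6: 0.2 × 0.288 = 0.0576
Total = 0.10442.
The ratio is 0.01 / 0.03432 (the normalizer cancels) = 0.291.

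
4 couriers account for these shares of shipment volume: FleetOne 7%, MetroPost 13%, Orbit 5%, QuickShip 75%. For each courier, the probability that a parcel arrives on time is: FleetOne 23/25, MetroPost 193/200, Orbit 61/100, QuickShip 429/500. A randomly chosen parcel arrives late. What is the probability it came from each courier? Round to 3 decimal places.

Taking complements, P(late | each) = FleetOne 0.08, MetroPost 0.035, Orbit 0.39, QuickShip 0.142.
By Bayes' rule, posterior ∝ prior × likelihood:
  FleetOne: 0.07 × 0.08 = 0.0056
  MetroPost: 0.13 × 0.035 = 0.00455
  Orbit: 0.05 × 0.39 = 0.0195
  QuickShip: 0.75 × 0.142 = 0.1065
Normalizing constant = 0.13615.
P(FleetOne | late) = 0.0056/0.13615 ≈ 0.041
P(MetroPost | late) = 0.00455/0.13615 ≈ 0.033
P(Orbit | late) = 0.0195/0.13615 ≈ 0.143
P(QuickShip | late) = 0.1065/0.13615 ≈ 0.782

FleetOne 0.041, MetroPost 0.033, Orbit 0.143, QuickShip 0.782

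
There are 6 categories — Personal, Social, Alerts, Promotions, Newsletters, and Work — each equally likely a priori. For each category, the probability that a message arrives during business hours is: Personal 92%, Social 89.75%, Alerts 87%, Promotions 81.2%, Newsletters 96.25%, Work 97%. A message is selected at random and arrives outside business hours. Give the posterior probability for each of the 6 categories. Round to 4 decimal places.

Taking complements, P(off-hours | each) = Personal 0.08, Social 0.1025, Alerts 0.13, Promotions 0.188, Newsletters 0.0375, Work 0.03.
Since the prior is uniform, the posterior is proportional to the likelihood:
  Personal: 0.08
  Social: 0.1025
  Alerts: 0.13
  Promotions: 0.188
  Newsletters: 0.0375
  Work: 0.03
Total = 0.568.
P(Personal | off-hours) = 0.08/0.568 ≈ 0.1408
P(Social | off-hours) = 0.1025/0.568 ≈ 0.1805
P(Alerts | off-hours) = 0.13/0.568 ≈ 0.2289
P(Promotions | off-hours) = 0.188/0.568 ≈ 0.3310
P(Newsletters | off-hours) = 0.0375/0.568 ≈ 0.0660
P(Work | off-hours) = 0.03/0.568 ≈ 0.0528
(Check: 0.1408+0.1805+0.2289+0.3310+0.0660+0.0528 = 1.0000.)

Personal 0.1408, Social 0.1805, Alerts 0.2289, Promotions 0.3310, Newsletters 0.0660, Work 0.0528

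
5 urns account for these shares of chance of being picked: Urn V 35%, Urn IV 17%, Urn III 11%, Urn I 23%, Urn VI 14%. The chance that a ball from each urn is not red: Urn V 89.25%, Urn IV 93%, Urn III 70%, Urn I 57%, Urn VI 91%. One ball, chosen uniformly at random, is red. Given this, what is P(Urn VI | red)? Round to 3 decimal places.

0.065

Taking complements, P(red | each) = Urn V 0.1075, Urn IV 0.07, Urn III 0.3, Urn I 0.43, Urn VI 0.09.
Prior × likelihood for each hypothesis:
  Urn V: 0.35 × 0.1075 = 0.037625
  Urn IV: 0.17 × 0.07 = 0.0119
  Urn III: 0.11 × 0.3 = 0.033
  Urn I: 0.23 × 0.43 = 0.0989
  Urn VI: 0.14 × 0.09 = 0.0126
Total = 0.194025.
P(Urn VI | evidence) = 0.0126 / 0.194025 ≈ 0.065.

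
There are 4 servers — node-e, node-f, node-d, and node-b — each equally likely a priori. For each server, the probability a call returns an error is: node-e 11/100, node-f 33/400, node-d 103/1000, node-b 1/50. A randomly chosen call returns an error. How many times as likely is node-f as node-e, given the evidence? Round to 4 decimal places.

With a uniform prior (1/4 each), posterior ∝ likelihood:
  node-e: 0.11
  node-f: 0.0825
  node-d: 0.103
  node-b: 0.02
Normalizing constant = 0.3155.
The ratio is 0.0825 / 0.11 (the normalizer cancels) = 0.7500.

0.7500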